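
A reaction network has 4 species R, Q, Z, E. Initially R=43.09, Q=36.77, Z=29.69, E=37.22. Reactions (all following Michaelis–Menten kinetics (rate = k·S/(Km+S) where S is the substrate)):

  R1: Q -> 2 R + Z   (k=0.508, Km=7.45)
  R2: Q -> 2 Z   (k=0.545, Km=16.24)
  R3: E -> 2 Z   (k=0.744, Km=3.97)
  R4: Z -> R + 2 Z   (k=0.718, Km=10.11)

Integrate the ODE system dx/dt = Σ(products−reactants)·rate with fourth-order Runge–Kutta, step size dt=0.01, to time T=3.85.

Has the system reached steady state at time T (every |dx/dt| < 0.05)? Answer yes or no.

Steady state at T: no

RK4 with dt=0.01: 385 steps to T=3.85. Trajectory (selected grid times):
t=0.00: R=43.09 Q=36.77 Z=29.69 E=37.22
t=0.43: R=43.68 Q=36.43 Z=31.01 E=36.93
t=0.86: R=44.28 Q=36.08 Z=32.32 E=36.64
t=1.28: R=44.87 Q=35.75 Z=33.61 E=36.36
t=1.71: R=45.46 Q=35.41 Z=34.93 E=36.07
t=2.14: R=46.07 Q=35.07 Z=36.24 E=35.78
t=2.57: R=46.67 Q=34.73 Z=37.56 E=35.50
t=2.99: R=47.26 Q=34.40 Z=38.85 E=35.22
t=3.42: R=47.86 Q=34.06 Z=40.17 E=34.93
t=3.85: R=48.47 Q=33.72 Z=41.48 E=34.64
Rates at T: R1=0.4161, R2=0.3678, R3=0.6675, R4=0.5773
dx/dt at T (Σ net stoichiometry × rate): R=+1.4095, Q=-0.7839, Z=+3.0641, E=-0.6675
Largest |dx/dt| is |+3.0641| (Z) ≥ 0.05 → not steady.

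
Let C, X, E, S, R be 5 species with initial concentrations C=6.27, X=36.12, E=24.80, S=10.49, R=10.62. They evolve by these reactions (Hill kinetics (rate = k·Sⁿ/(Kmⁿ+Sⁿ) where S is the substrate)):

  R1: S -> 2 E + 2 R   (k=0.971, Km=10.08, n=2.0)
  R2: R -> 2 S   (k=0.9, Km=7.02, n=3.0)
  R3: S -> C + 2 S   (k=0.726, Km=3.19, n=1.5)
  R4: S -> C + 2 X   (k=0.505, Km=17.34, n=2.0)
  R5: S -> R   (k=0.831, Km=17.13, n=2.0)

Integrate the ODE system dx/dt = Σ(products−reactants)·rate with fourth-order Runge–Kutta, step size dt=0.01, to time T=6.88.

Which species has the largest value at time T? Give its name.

RK4 with dt=0.01: 688 steps to T=6.88. Trajectory (selected grid times):
t=0.00: C=6.27 X=36.12 E=24.80 S=10.49 R=10.62
t=0.76: C=6.86 X=36.34 E=25.60 S=11.35 R=11.06
t=1.53: C=7.47 X=36.58 E=26.46 S=12.20 R=11.57
t=2.29: C=8.09 X=36.85 E=27.36 S=13.02 R=12.13
t=3.06: C=8.74 X=37.14 E=28.32 S=13.83 R=12.74
t=3.82: C=9.39 X=37.45 E=29.30 S=14.61 R=13.39
t=4.59: C=10.07 X=37.78 E=30.33 S=15.38 R=14.08
t=5.35: C=10.74 X=38.13 E=31.37 S=16.12 R=14.81
t=6.12: C=11.44 X=38.50 E=32.46 S=16.86 R=15.57
t=6.88: C=12.15 X=38.88 E=33.56 S=17.58 R=16.36
At T=6.88: C=12.15 X=38.88 E=33.56 S=17.58 R=16.36; the largest is X.

Dominant species at T: X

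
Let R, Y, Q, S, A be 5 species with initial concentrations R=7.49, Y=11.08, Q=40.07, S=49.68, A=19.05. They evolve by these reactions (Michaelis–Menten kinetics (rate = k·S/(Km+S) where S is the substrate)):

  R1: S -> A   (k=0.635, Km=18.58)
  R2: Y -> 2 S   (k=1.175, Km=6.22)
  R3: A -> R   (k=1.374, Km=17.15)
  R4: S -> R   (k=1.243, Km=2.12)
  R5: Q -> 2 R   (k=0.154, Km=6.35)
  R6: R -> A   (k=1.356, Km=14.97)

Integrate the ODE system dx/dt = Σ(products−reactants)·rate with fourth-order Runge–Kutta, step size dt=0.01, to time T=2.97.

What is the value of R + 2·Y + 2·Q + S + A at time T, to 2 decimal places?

Value at T = 178.52

Check how each reaction changes W = R + 2·Y + 2·Q + S + A (weight of products minus weight of reactants):
R1: S -> A: (1·1) − (1·1) = 1 − 1 = 0
R2: Y -> 2 S: (1·2) − (2·1) = 2 − 2 = 0
R3: A -> R: (1·1) − (1·1) = 1 − 1 = 0
R4: S -> R: (1·1) − (1·1) = 1 − 1 = 0
R5: Q -> 2 R: (1·2) − (2·1) = 2 − 2 = 0
R6: R -> A: (1·1) − (1·1) = 1 − 1 = 0
Every reaction leaves W unchanged, so W is conserved and no simulation is needed: W(T) = W(0) = 7.49 + 2·11.08 + 2·40.07 + 49.68 + 19.05 = 178.52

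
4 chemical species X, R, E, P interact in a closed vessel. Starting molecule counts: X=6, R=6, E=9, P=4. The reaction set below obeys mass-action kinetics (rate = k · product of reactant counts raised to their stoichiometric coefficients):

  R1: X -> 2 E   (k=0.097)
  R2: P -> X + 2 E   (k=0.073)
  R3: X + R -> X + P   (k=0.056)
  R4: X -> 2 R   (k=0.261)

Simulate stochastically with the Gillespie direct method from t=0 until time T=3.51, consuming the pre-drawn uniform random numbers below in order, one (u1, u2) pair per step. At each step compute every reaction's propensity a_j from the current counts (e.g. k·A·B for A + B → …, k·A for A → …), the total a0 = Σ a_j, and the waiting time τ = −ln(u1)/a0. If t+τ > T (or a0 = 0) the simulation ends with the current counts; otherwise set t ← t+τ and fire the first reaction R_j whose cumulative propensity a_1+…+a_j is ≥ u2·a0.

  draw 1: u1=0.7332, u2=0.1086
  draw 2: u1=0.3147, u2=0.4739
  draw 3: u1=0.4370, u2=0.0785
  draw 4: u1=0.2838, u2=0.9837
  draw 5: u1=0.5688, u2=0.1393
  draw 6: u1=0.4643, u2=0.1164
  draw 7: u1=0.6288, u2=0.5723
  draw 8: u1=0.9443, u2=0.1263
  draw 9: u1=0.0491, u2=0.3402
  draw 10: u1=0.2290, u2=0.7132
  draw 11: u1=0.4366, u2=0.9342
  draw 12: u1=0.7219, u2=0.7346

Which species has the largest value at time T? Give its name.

t=0.000: X=6 R=6 E=9 P=4
Draw 1: a1=0.582, a2=0.292, a3=2.016, a4=1.566, a0=4.456; τ=−ln(0.7332)/4.456=0.070 → t=0.070; u2·a0=0.1086·4.456=0.484 ≤ a1=0.582 → R1 fires; X=5 R=6 E=11 P=4
Draw 2: a1=0.485, a2=0.292, a3=1.680, a4=1.305, a0=3.762; τ=−ln(0.3147)/3.762=0.307 → t=0.377; u2·a0=0.4739·3.762=1.783; a1+a2=0.777 < 1.783 ≤ a1+…+a3=2.457 → R3 fires; X=5 R=5 E=11 P=5
Draw 3: a1=0.485, a2=0.365, a3=1.400, a4=1.305, a0=3.555; τ=−ln(0.4370)/3.555=0.233 → t=0.610; u2·a0=0.0785·3.555=0.279 ≤ a1=0.485 → R1 fires; X=4 R=5 E=13 P=5
Draw 4: a1=0.388, a2=0.365, a3=1.120, a4=1.044, a0=2.917; τ=−ln(0.2838)/2.917=0.432 → t=1.042; u2·a0=0.9837·2.917=2.869; a1+…+a3=1.873 < 2.869 ≤ a1+…+a4=2.917 → R4 fires; X=3 R=7 E=13 P=5
Draw 5: a1=0.291, a2=0.365, a3=1.176, a4=0.783, a0=2.615; τ=−ln(0.5688)/2.615=0.216 → t=1.257; u2·a0=0.1393·2.615=0.364; a1=0.291 < 0.364 ≤ a1+a2=0.656 → R2 fires; X=4 R=7 E=15 P=4
Draw 6: a1=0.388, a2=0.292, a3=1.568, a4=1.044, a0=3.292; τ=−ln(0.4643)/3.292=0.233 → t=1.490; u2·a0=0.1164·3.292=0.383 ≤ a1=0.388 → R1 fires; X=3 R=7 E=17 P=4
Draw 7: a1=0.291, a2=0.292, a3=1.176, a4=0.783, a0=2.542; τ=−ln(0.6288)/2.542=0.183 → t=1.673; u2·a0=0.5723·2.542=1.455; a1+a2=0.583 < 1.455 ≤ a1+…+a3=1.759 → R3 fires; X=3 R=6 E=17 P=5
Draw 8: a1=0.291, a2=0.365, a3=1.008, a4=0.783, a0=2.447; τ=−ln(0.9443)/2.447=0.023 → t=1.696; u2·a0=0.1263·2.447=0.309; a1=0.291 < 0.309 ≤ a1+a2=0.656 → R2 fires; X=4 R=6 E=19 P=4
Draw 9: a1=0.388, a2=0.292, a3=1.344, a4=1.044, a0=3.068; τ=−ln(0.0491)/3.068=0.982 → t=2.679; u2·a0=0.3402·3.068=1.044; a1+a2=0.680 < 1.044 ≤ a1+…+a3=2.024 → R3 fires; X=4 R=5 E=19 P=5
Draw 10: a1=0.388, a2=0.365, a3=1.120, a4=1.044, a0=2.917; τ=−ln(0.2290)/2.917=0.505 → t=3.184; u2·a0=0.7132·2.917=2.080; a1+…+a3=1.873 < 2.080 ≤ a1+…+a4=2.917 → R4 fires; X=3 R=7 E=19 P=5
Draw 11: a1=0.291, a2=0.365, a3=1.176, a4=0.783, a0=2.615; τ=−ln(0.4366)/2.615=0.317 → t=3.501; u2·a0=0.9342·2.615=2.443; a1+…+a3=1.832 < 2.443 ≤ a1+…+a4=2.615 → R4 fires; X=2 R=9 E=19 P=5
Draw 12: a1=0.194, a2=0.365, a3=1.008, a4=0.522, a0=2.089; τ=−ln(0.7219)/2.089=0.156 → t=3.657 > T=3.51: stop.
At T=3.51: X=2 R=9 E=19 P=5; the largest is E.

Dominant species at T: E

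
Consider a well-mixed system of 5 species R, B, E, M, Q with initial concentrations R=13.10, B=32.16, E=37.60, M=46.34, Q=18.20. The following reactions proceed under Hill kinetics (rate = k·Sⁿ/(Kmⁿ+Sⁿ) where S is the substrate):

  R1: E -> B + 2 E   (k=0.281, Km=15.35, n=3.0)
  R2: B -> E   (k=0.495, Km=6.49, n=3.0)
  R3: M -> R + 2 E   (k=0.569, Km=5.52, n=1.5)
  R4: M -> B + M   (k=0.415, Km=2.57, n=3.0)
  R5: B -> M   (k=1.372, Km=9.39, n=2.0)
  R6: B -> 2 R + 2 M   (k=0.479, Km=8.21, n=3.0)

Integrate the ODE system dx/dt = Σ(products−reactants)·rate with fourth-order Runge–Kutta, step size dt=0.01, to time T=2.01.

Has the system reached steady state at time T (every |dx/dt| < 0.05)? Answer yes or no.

Steady state at T: no

RK4 with dt=0.01: 201 steps to T=2.01. Trajectory (selected grid times):
t=0.00: R=13.10 B=32.16 E=37.60 M=46.34 Q=18.20
t=0.22: R=13.43 B=31.82 E=38.01 M=46.70 Q=18.20
t=0.45: R=13.77 B=31.46 E=38.43 M=47.09 Q=18.20
t=0.67: R=14.10 B=31.13 E=38.84 M=47.45 Q=18.20
t=0.89: R=14.42 B=30.79 E=39.25 M=47.81 Q=18.20
t=1.12: R=14.77 B=30.43 E=39.67 M=48.19 Q=18.20
t=1.34: R=15.09 B=30.10 E=40.08 M=48.55 Q=18.20
t=1.56: R=15.42 B=29.76 E=40.49 M=48.91 Q=18.20
t=1.79: R=15.76 B=29.41 E=40.91 M=49.29 Q=18.20
t=2.01: R=16.09 B=29.08 E=41.32 M=49.65 Q=18.20
Rates at T: R1=0.2673, R2=0.4896, R3=0.5487, R4=0.4149, R5=1.2424, R6=0.4685
dx/dt at T (Σ net stoichiometry × rate): R=+1.4856, B=-1.5182, E=+1.8542, M=+1.6307, Q=+0.0000
Largest |dx/dt| is |+1.8542| (E) ≥ 0.05 → not steady.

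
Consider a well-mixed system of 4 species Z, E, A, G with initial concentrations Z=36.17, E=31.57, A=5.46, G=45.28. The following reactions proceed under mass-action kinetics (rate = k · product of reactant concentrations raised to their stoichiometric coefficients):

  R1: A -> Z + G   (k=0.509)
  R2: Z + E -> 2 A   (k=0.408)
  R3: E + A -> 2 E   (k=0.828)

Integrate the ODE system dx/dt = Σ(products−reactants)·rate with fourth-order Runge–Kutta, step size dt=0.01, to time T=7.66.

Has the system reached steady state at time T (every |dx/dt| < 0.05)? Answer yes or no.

RK4 with dt=0.01: 766 steps to T=7.66. Trajectory (selected grid times):
t=0.00: Z=36.17 E=31.57 A=5.46 G=45.28
t=0.85: Z=0.00 E=73.20 A=0.00 G=46.40
t=1.70: Z=0.00 E=73.20 A=0.00 G=46.40
t=2.55: Z=0.00 E=73.20 A=0.00 G=46.40
t=3.40: Z=0.00 E=73.20 A=0.00 G=46.40
t=4.26: Z=0.00 E=73.20 A=0.00 G=46.40
t=5.11: Z=0.00 E=73.20 A=0.00 G=46.40
t=5.96: Z=0.00 E=73.20 A=0.00 G=46.40
t=6.81: Z=0.00 E=73.20 A=0.00 G=46.40
t=7.66: Z=0.00 E=73.20 A=0.00 G=46.40
Rates at T: R1=0.0000, R2=0.0000, R3=0.0000
dx/dt at T (Σ net stoichiometry × rate): Z=-0.0000, E=+0.0000, A=-0.0000, G=+0.0000
Largest |dx/dt| is |+0.0000| (E) < 0.05 → steady.

Steady state at T: yes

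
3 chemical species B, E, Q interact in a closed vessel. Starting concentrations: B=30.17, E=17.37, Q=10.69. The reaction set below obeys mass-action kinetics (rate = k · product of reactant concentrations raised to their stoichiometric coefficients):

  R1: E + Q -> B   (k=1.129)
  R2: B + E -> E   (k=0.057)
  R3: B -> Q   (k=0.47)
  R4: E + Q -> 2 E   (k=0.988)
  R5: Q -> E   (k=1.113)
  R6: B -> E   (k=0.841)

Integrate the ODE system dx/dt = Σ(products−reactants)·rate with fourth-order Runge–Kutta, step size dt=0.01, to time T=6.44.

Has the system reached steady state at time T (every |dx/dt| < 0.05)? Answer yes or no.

Steady state at T: yes

RK4 with dt=0.01: 644 steps to T=6.44. Trajectory (selected grid times):
t=0.00: B=30.17 E=17.37 Q=10.69
t=0.72: B=6.39 E=27.31 Q=0.05
t=1.43: B=0.96 E=28.98 Q=0.01
t=2.15: B=0.14 E=29.23 Q=0.00
t=2.86: B=0.02 E=29.26 Q=0.00
t=3.58: B=0.00 E=29.27 Q=0.00
t=4.29: B=0.00 E=29.27 Q=0.00
t=5.01: B=0.00 E=29.27 Q=0.00
t=5.72: B=0.00 E=29.27 Q=0.00
t=6.44: B=0.00 E=29.27 Q=0.00
Rates at T: R1=0.0000, R2=0.0000, R3=0.0000, R4=0.0000, R5=0.0000, R6=0.0000
dx/dt at T (Σ net stoichiometry × rate): B=-0.0000, E=+0.0000, Q=-0.0000
Largest |dx/dt| is |-0.0000| (B) < 0.05 → steady.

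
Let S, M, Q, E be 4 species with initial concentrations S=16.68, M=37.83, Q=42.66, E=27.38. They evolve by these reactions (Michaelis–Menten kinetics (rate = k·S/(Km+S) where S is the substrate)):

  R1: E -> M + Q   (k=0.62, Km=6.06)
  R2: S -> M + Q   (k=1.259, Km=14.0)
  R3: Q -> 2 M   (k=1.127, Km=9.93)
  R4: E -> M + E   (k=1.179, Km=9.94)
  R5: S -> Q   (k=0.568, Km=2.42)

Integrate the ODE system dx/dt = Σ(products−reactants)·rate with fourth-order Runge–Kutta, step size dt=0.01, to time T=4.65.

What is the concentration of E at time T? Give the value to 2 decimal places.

RK4 with dt=0.01: 465 steps to T=4.65. Trajectory (selected grid times):
t=0.00: S=16.68 M=37.83 Q=42.66 E=27.38
t=0.52: S=16.07 M=39.85 Q=43.06 E=27.12
t=1.03: S=15.48 M=41.82 Q=43.44 E=26.86
t=1.55: S=14.88 M=43.83 Q=43.82 E=26.60
t=2.07: S=14.30 M=45.82 Q=44.19 E=26.33
t=2.58: S=13.73 M=47.78 Q=44.55 E=26.08
t=3.10: S=13.16 M=49.76 Q=44.90 E=25.81
t=3.62: S=12.59 M=51.74 Q=45.24 E=25.55
t=4.13: S=12.05 M=53.67 Q=45.57 E=25.30
t=4.65: S=11.51 M=55.63 Q=45.89 E=25.04
Read off E at T=4.65: 25.04

E at T = 25.04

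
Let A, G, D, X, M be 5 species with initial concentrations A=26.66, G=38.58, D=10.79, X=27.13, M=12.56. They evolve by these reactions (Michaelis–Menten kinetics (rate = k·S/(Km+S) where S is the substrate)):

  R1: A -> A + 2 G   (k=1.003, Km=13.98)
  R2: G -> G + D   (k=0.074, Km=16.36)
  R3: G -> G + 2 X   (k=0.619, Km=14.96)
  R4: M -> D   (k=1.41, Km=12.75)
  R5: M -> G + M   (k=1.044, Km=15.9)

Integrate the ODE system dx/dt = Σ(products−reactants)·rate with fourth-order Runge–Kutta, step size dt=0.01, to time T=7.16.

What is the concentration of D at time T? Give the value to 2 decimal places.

D at T = 15.65

RK4 with dt=0.01: 716 steps to T=7.16. Trajectory (selected grid times):
t=0.00: A=26.66 G=38.58 D=10.79 X=27.13 M=12.56
t=0.80: A=26.66 G=40.00 D=11.39 X=27.85 M=12.01
t=1.59: A=26.66 G=41.39 D=11.96 X=28.56 M=11.47
t=2.39: A=26.66 G=42.78 D=12.53 X=29.29 M=10.94
t=3.18: A=26.66 G=44.16 D=13.08 X=30.02 M=10.44
t=3.98: A=26.66 G=45.53 D=13.63 X=30.76 M=9.94
t=4.77: A=26.66 G=46.89 D=14.15 X=31.50 M=9.45
t=5.57: A=26.66 G=48.25 D=14.67 X=32.26 M=8.98
t=6.36: A=26.66 G=49.58 D=15.16 X=33.00 M=8.53
t=7.16: A=26.66 G=50.92 D=15.65 X=33.77 M=8.08
Read off D at T=7.16: 15.65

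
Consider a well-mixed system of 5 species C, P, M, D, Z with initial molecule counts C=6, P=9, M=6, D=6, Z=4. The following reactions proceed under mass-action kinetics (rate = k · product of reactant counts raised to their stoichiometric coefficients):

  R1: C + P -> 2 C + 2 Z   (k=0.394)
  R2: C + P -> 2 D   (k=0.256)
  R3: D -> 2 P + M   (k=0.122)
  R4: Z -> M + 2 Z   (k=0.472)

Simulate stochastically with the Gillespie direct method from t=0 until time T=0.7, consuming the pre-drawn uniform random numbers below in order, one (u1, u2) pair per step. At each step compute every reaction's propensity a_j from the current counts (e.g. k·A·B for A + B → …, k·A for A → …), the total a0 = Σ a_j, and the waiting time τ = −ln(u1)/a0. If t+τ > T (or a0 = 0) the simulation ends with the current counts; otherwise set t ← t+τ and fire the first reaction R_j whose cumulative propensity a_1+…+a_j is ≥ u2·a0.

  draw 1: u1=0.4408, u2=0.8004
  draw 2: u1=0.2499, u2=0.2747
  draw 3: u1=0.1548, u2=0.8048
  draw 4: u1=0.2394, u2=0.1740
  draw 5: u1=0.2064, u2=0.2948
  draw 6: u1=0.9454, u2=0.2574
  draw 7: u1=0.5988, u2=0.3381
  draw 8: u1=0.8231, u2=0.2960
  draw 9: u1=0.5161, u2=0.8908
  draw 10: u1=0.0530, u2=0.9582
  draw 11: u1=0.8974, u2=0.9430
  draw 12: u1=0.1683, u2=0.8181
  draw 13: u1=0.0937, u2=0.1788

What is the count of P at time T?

P at T = 1

t=0.000: C=6 P=9 M=6 D=6 Z=4
Draw 1: a1=21.276, a2=13.824, a3=0.732, a4=1.888, a0=37.720; τ=−ln(0.4408)/37.720=0.022 → t=0.022; u2·a0=0.8004·37.720=30.191; a1=21.276 < 30.191 ≤ a1+a2=35.100 → R2 fires; C=5 P=8 M=6 D=8 Z=4
Draw 2: a1=15.760, a2=10.240, a3=0.976, a4=1.888, a0=28.864; τ=−ln(0.2499)/28.864=0.048 → t=0.070; u2·a0=0.2747·28.864=7.929 ≤ a1=15.760 → R1 fires; C=6 P=7 M=6 D=8 Z=6
Draw 3: a1=16.548, a2=10.752, a3=0.976, a4=2.832, a0=31.108; τ=−ln(0.1548)/31.108=0.060 → t=0.130; u2·a0=0.8048·31.108=25.036; a1=16.548 < 25.036 ≤ a1+a2=27.300 → R2 fires; C=5 P=6 M=6 D=10 Z=6
Draw 4: a1=11.820, a2=7.680, a3=1.220, a4=2.832, a0=23.552; τ=−ln(0.2394)/23.552=0.061 → t=0.190; u2·a0=0.1740·23.552=4.098 ≤ a1=11.820 → R1 fires; C=6 P=5 M=6 D=10 Z=8
Draw 5: a1=11.820, a2=7.680, a3=1.220, a4=3.776, a0=24.496; τ=−ln(0.2064)/24.496=0.064 → t=0.255; u2·a0=0.2948·24.496=7.221 ≤ a1=11.820 → R1 fires; C=7 P=4 M=6 D=10 Z=10
Draw 6: a1=11.032, a2=7.168, a3=1.220, a4=4.720, a0=24.140; τ=−ln(0.9454)/24.140=0.002 → t=0.257; u2·a0=0.2574·24.140=6.214 ≤ a1=11.032 → R1 fires; C=8 P=3 M=6 D=10 Z=12
Draw 7: a1=9.456, a2=6.144, a3=1.220, a4=5.664, a0=22.484; τ=−ln(0.5988)/22.484=0.023 → t=0.280; u2·a0=0.3381·22.484=7.602 ≤ a1=9.456 → R1 fires; C=9 P=2 M=6 D=10 Z=14
Draw 8: a1=7.092, a2=4.608, a3=1.220, a4=6.608, a0=19.528; τ=−ln(0.8231)/19.528=0.010 → t=0.290; u2·a0=0.2960·19.528=5.780 ≤ a1=7.092 → R1 fires; C=10 P=1 M=6 D=10 Z=16
Draw 9: a1=3.940, a2=2.560, a3=1.220, a4=7.552, a0=15.272; τ=−ln(0.5161)/15.272=0.043 → t=0.333; u2·a0=0.8908·15.272=13.604; a1+…+a3=7.720 < 13.604 ≤ a1+…+a4=15.272 → R4 fires; C=10 P=1 M=7 D=10 Z=17
Draw 10: a1=3.940, a2=2.560, a3=1.220, a4=8.024, a0=15.744; τ=−ln(0.0530)/15.744=0.187 → t=0.520; u2·a0=0.9582·15.744=15.086; a1+…+a3=7.720 < 15.086 ≤ a1+…+a4=15.744 → R4 fires; C=10 P=1 M=8 D=10 Z=18
Draw 11: a1=3.940, a2=2.560, a3=1.220, a4=8.496, a0=16.216; τ=−ln(0.8974)/16.216=0.007 → t=0.527; u2·a0=0.9430·16.216=15.292; a1+…+a3=7.720 < 15.292 ≤ a1+…+a4=16.216 → R4 fires; C=10 P=1 M=9 D=10 Z=19
Draw 12: a1=3.940, a2=2.560, a3=1.220, a4=8.968, a0=16.688; τ=−ln(0.1683)/16.688=0.107 → t=0.633; u2·a0=0.8181·16.688=13.652; a1+…+a3=7.720 < 13.652 ≤ a1+…+a4=16.688 → R4 fires; C=10 P=1 M=10 D=10 Z=20
Draw 13: a1=3.940, a2=2.560, a3=1.220, a4=9.440, a0=17.160; τ=−ln(0.0937)/17.160=0.138 → t=0.771 > T=0.7: stop.
Read off P at T=0.7: 1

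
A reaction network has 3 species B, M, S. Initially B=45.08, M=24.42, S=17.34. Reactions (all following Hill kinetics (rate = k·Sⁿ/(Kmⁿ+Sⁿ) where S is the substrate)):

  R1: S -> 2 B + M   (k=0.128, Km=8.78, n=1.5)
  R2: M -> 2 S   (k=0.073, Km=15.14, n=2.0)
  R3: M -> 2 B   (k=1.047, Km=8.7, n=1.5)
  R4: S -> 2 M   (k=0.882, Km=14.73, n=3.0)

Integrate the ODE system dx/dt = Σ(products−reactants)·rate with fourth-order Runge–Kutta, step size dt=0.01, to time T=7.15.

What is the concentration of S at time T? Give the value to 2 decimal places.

RK4 with dt=0.01: 715 steps to T=7.15. Trajectory (selected grid times):
t=0.00: B=45.08 M=24.42 S=17.34
t=0.79: B=46.59 M=24.62 S=16.92
t=1.59: B=48.13 M=24.80 S=16.52
t=2.38: B=49.64 M=24.95 S=16.13
t=3.18: B=51.18 M=25.07 S=15.74
t=3.97: B=52.69 M=25.17 S=15.38
t=4.77: B=54.23 M=25.24 S=15.03
t=5.56: B=55.75 M=25.28 S=14.69
t=6.36: B=57.28 M=25.30 S=14.36
t=7.15: B=58.79 M=25.30 S=14.05
Read off S at T=7.15: 14.05

S at T = 14.05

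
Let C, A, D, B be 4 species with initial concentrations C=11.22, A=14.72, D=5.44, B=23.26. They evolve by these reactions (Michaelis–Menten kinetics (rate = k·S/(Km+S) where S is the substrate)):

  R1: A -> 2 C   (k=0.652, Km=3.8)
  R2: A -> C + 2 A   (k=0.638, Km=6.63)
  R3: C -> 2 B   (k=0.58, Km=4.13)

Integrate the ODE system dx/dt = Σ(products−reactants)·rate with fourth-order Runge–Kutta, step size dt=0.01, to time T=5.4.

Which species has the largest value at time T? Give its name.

Dominant species at T: B

RK4 with dt=0.01: 540 steps to T=5.4. Trajectory (selected grid times):
t=0.00: C=11.22 A=14.72 D=5.44 B=23.26
t=0.60: C=11.85 A=14.67 D=5.44 B=23.77
t=1.20: C=12.47 A=14.63 D=5.44 B=24.29
t=1.80: C=13.10 A=14.58 D=5.44 B=24.82
t=2.40: C=13.71 A=14.53 D=5.44 B=25.35
t=3.00: C=14.33 A=14.48 D=5.44 B=25.89
t=3.60: C=14.94 A=14.44 D=5.44 B=26.43
t=4.20: C=15.54 A=14.39 D=5.44 B=26.98
t=4.80: C=16.15 A=14.34 D=5.44 B=27.53
t=5.40: C=16.75 A=14.29 D=5.44 B=28.09
At T=5.4: C=16.75 A=14.29 D=5.44 B=28.09; the largest is B.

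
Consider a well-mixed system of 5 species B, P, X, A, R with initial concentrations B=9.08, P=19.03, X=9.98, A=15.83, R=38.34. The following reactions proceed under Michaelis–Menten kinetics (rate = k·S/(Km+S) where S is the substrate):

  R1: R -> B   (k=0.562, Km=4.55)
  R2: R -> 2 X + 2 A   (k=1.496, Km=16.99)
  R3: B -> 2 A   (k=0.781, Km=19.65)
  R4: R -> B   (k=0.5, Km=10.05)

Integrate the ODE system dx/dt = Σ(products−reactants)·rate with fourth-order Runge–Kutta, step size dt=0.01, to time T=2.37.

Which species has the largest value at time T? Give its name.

Dominant species at T: R

RK4 with dt=0.01: 237 steps to T=2.37. Trajectory (selected grid times):
t=0.00: B=9.08 P=19.03 X=9.98 A=15.83 R=38.34
t=0.26: B=9.25 P=19.03 X=10.52 A=16.50 R=37.84
t=0.53: B=9.42 P=19.03 X=11.07 A=17.19 R=37.32
t=0.79: B=9.59 P=19.03 X=11.61 A=17.86 R=36.82
t=1.05: B=9.75 P=19.03 X=12.14 A=18.52 R=36.32
t=1.32: B=9.92 P=19.03 X=12.69 A=19.21 R=35.81
t=1.58: B=10.09 P=19.03 X=13.21 A=19.87 R=35.31
t=1.84: B=10.25 P=19.03 X=13.74 A=20.54 R=34.82
t=2.11: B=10.41 P=19.03 X=14.28 A=21.22 R=34.31
t=2.37: B=10.57 P=19.03 X=14.80 A=21.88 R=33.82
At T=2.37: B=10.57 P=19.03 X=14.80 A=21.88 R=33.82; the largest is R.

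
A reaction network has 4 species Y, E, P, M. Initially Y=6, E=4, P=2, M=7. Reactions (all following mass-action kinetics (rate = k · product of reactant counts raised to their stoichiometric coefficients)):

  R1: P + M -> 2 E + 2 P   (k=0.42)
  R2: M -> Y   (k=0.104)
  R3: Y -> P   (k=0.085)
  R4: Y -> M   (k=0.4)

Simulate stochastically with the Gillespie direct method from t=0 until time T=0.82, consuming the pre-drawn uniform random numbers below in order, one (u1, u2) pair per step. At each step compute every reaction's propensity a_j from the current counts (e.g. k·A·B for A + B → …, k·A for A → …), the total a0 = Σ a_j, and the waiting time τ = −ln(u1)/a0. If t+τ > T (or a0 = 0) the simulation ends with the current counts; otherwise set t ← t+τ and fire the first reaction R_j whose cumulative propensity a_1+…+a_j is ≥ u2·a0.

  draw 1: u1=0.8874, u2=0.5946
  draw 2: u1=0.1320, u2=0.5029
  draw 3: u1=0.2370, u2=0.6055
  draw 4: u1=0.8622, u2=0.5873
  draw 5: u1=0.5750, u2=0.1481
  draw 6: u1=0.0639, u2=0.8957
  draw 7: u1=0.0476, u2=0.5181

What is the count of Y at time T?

Y at T = 5

t=0.000: Y=6 E=4 P=2 M=7
Draw 1: a1=5.880, a2=0.728, a3=0.510, a4=2.400, a0=9.518; τ=−ln(0.8874)/9.518=0.013 → t=0.013; u2·a0=0.5946·9.518=5.659 ≤ a1=5.880 → R1 fires; Y=6 E=6 P=3 M=6
Draw 2: a1=7.560, a2=0.624, a3=0.510, a4=2.400, a0=11.094; τ=−ln(0.1320)/11.094=0.183 → t=0.195; u2·a0=0.5029·11.094=5.579 ≤ a1=7.560 → R1 fires; Y=6 E=8 P=4 M=5
Draw 3: a1=8.400, a2=0.520, a3=0.510, a4=2.400, a0=11.830; τ=−ln(0.2370)/11.830=0.122 → t=0.317; u2·a0=0.6055·11.830=7.163 ≤ a1=8.400 → R1 fires; Y=6 E=10 P=5 M=4
Draw 4: a1=8.400, a2=0.416, a3=0.510, a4=2.400, a0=11.726; τ=−ln(0.8622)/11.726=0.013 → t=0.329; u2·a0=0.5873·11.726=6.887 ≤ a1=8.400 → R1 fires; Y=6 E=12 P=6 M=3
Draw 5: a1=7.560, a2=0.312, a3=0.510, a4=2.400, a0=10.782; τ=−ln(0.5750)/10.782=0.051 → t=0.381; u2·a0=0.1481·10.782=1.597 ≤ a1=7.560 → R1 fires; Y=6 E=14 P=7 M=2
Draw 6: a1=5.880, a2=0.208, a3=0.510, a4=2.400, a0=8.998; τ=−ln(0.0639)/8.998=0.306 → t=0.686; u2·a0=0.8957·8.998=8.060; a1+…+a3=6.598 < 8.060 ≤ a1+…+a4=8.998 → R4 fires; Y=5 E=14 P=7 M=3
Draw 7: a1=8.820, a2=0.312, a3=0.425, a4=2.000, a0=11.557; τ=−ln(0.0476)/11.557=0.263 → t=0.950 > T=0.82: stop.
Read off Y at T=0.82: 5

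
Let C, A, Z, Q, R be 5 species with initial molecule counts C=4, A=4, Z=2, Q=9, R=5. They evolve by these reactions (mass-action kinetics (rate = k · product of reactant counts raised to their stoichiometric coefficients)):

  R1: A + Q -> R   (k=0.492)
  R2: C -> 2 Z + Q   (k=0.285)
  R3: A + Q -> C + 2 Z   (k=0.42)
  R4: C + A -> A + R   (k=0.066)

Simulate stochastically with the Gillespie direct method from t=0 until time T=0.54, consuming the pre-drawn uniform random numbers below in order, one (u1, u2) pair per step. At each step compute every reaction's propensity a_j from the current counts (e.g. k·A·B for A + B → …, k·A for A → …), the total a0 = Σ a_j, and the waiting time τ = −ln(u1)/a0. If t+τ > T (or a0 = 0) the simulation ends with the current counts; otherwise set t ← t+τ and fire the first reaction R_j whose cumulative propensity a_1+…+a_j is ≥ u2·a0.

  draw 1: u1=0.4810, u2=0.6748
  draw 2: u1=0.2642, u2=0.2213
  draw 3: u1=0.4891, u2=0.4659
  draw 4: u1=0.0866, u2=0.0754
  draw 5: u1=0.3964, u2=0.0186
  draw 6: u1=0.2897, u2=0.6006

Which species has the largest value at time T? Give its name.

Dominant species at T: R

t=0.000: C=4 A=4 Z=2 Q=9 R=5
Draw 1: a1=17.712, a2=1.140, a3=15.120, a4=1.056, a0=35.028; τ=−ln(0.4810)/35.028=0.021 → t=0.021; u2·a0=0.6748·35.028=23.637; a1+a2=18.852 < 23.637 ≤ a1+…+a3=33.972 → R3 fires; C=5 A=3 Z=4 Q=8 R=5
Draw 2: a1=11.808, a2=1.425, a3=10.080, a4=0.990, a0=24.303; τ=−ln(0.2642)/24.303=0.055 → t=0.076; u2·a0=0.2213·24.303=5.378 ≤ a1=11.808 → R1 fires; C=5 A=2 Z=4 Q=7 R=6
Draw 3: a1=6.888, a2=1.425, a3=5.880, a4=0.660, a0=14.853; τ=−ln(0.4891)/14.853=0.048 → t=0.124; u2·a0=0.4659·14.853=6.920; a1=6.888 < 6.920 ≤ a1+a2=8.313 → R2 fires; C=4 A=2 Z=6 Q=8 R=6
Draw 4: a1=7.872, a2=1.140, a3=6.720, a4=0.528, a0=16.260; τ=−ln(0.0866)/16.260=0.150 → t=0.274; u2·a0=0.0754·16.260=1.226 ≤ a1=7.872 → R1 fires; C=4 A=1 Z=6 Q=7 R=7
Draw 5: a1=3.444, a2=1.140, a3=2.940, a4=0.264, a0=7.788; τ=−ln(0.3964)/7.788=0.119 → t=0.393; u2·a0=0.0186·7.788=0.145 ≤ a1=3.444 → R1 fires; C=4 A=0 Z=6 Q=6 R=8
Draw 6: a1=0.000, a2=1.140, a3=0.000, a4=0.000, a0=1.140; τ=−ln(0.2897)/1.140=1.087 → t=1.480 > T=0.54: stop.
At T=0.54: C=4 A=0 Z=6 Q=6 R=8; the largest is R.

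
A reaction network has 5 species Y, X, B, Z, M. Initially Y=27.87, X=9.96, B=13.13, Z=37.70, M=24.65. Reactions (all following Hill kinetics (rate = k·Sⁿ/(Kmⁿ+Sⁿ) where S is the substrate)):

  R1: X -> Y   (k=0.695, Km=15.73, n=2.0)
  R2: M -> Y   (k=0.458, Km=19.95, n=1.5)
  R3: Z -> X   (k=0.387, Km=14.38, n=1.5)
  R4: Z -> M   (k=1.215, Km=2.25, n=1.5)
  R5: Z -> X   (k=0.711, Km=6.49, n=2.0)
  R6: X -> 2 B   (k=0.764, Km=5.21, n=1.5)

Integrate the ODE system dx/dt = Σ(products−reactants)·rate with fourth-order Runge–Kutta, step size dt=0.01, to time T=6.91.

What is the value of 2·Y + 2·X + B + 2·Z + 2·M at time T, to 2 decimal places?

Value at T = 213.49

Check how each reaction changes W = 2·Y + 2·X + B + 2·Z + 2·M (weight of products minus weight of reactants):
R1: X -> Y: (2·1) − (2·1) = 2 − 2 = 0
R2: M -> Y: (2·1) − (2·1) = 2 − 2 = 0
R3: Z -> X: (2·1) − (2·1) = 2 − 2 = 0
R4: Z -> M: (2·1) − (2·1) = 2 − 2 = 0
R5: Z -> X: (2·1) − (2·1) = 2 − 2 = 0
R6: X -> 2 B: (1·2) − (2·1) = 2 − 2 = 0
Every reaction leaves W unchanged, so W is conserved and no simulation is needed: W(T) = W(0) = 2·27.87 + 2·9.96 + 13.13 + 2·37.70 + 2·24.65 = 213.49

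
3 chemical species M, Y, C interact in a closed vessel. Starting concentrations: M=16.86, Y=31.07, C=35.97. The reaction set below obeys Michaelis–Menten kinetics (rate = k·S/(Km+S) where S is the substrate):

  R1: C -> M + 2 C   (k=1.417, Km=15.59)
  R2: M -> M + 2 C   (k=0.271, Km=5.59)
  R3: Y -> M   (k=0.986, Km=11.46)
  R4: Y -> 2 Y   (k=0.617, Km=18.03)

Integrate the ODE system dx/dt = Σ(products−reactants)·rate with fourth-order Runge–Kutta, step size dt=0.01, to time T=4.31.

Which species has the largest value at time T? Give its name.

Dominant species at T: C

RK4 with dt=0.01: 431 steps to T=4.31. Trajectory (selected grid times):
t=0.00: M=16.86 Y=31.07 C=35.97
t=0.48: M=17.68 Y=30.91 C=36.64
t=0.96: M=18.50 Y=30.75 C=37.32
t=1.44: M=19.33 Y=30.60 C=38.00
t=1.92: M=20.16 Y=30.44 C=38.69
t=2.39: M=20.97 Y=30.28 C=39.36
t=2.87: M=21.80 Y=30.13 C=40.06
t=3.35: M=22.64 Y=29.97 C=40.76
t=3.83: M=23.47 Y=29.81 C=41.46
t=4.31: M=24.31 Y=29.65 C=42.17
At T=4.31: M=24.31 Y=29.65 C=42.17; the largest is C.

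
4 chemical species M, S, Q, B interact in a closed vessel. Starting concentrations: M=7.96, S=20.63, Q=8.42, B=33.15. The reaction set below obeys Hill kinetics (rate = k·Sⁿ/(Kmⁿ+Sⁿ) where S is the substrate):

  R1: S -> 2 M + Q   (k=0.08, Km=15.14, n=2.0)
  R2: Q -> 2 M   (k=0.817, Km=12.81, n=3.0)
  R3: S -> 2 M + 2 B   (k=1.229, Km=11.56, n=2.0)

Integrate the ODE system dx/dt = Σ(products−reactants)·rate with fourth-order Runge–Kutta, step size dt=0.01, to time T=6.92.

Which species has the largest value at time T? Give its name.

RK4 with dt=0.01: 692 steps to T=6.92. Trajectory (selected grid times):
t=0.00: M=7.96 S=20.63 Q=8.42 B=33.15
t=0.77: M=9.74 S=19.88 Q=8.32 B=34.58
t=1.54: M=11.49 S=19.14 Q=8.23 B=35.98
t=2.31: M=13.19 S=18.41 Q=8.13 B=37.35
t=3.08: M=14.86 S=17.71 Q=8.04 B=38.69
t=3.84: M=16.47 S=17.03 Q=7.96 B=39.99
t=4.61: M=18.05 S=16.35 Q=7.87 B=41.27
t=5.38: M=19.60 S=15.70 Q=7.79 B=42.51
t=6.15: M=21.10 S=15.06 Q=7.70 B=43.72
t=6.92: M=22.55 S=14.45 Q=7.62 B=44.89
At T=6.92: M=22.55 S=14.45 Q=7.62 B=44.89; the largest is B.

Dominant species at T: B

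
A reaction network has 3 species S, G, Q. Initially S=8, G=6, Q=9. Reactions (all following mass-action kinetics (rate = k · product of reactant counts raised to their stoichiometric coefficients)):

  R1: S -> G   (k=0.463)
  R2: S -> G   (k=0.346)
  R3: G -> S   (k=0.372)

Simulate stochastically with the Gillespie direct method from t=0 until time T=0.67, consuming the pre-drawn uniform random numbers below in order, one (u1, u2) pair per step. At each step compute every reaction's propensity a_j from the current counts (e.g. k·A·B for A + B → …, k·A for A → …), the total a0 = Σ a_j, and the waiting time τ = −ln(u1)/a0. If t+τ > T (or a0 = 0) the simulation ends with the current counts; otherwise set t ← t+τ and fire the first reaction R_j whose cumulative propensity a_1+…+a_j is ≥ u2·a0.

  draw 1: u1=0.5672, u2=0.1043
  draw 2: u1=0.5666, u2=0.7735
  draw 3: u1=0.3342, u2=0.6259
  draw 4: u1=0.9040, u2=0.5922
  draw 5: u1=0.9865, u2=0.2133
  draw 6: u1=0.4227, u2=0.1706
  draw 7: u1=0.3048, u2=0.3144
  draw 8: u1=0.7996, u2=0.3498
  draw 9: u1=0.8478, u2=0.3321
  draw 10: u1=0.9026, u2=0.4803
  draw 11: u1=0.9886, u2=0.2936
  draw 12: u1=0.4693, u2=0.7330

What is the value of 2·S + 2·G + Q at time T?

Value at T = 37

Check how each reaction changes W = 2·S + 2·G + Q (weight of products minus weight of reactants):
R1: S -> G: (2·1) − (2·1) = 2 − 2 = 0
R2: S -> G: (2·1) − (2·1) = 2 − 2 = 0
R3: G -> S: (2·1) − (2·1) = 2 − 2 = 0
Every reaction leaves W unchanged, so W is conserved and no simulation is needed: W(T) = W(0) = 2·8 + 2·6 + 9 = 37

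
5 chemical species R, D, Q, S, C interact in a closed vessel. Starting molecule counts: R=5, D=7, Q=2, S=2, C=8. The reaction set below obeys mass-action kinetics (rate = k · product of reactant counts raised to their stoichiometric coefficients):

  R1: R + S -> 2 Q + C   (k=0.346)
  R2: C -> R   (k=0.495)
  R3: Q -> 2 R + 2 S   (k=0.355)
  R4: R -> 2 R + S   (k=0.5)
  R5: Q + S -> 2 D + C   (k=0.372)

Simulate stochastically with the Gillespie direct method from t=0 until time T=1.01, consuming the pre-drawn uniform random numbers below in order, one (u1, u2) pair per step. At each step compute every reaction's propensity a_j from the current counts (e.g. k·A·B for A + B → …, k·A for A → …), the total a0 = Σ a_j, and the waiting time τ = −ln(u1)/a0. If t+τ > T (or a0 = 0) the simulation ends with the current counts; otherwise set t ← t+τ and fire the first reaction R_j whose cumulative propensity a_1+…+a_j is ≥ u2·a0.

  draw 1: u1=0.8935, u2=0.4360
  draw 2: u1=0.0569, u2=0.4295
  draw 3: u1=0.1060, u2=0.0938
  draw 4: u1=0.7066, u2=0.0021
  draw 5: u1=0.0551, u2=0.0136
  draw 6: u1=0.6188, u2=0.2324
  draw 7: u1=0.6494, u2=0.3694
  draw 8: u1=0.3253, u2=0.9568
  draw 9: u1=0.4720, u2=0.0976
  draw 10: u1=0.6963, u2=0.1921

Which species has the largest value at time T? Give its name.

t=0.000: R=5 D=7 Q=2 S=2 C=8
Draw 1: a1=3.460, a2=3.960, a3=0.710, a4=2.500, a5=1.488, a0=12.118; τ=−ln(0.8935)/12.118=0.009 → t=0.009; u2·a0=0.4360·12.118=5.283; a1=3.460 < 5.283 ≤ a1+a2=7.420 → R2 fires; R=6 D=7 Q=2 S=2 C=7
Draw 2: a1=4.152, a2=3.465, a3=0.710, a4=3.000, a5=1.488, a0=12.815; τ=−ln(0.0569)/12.815=0.224 → t=0.233; u2·a0=0.4295·12.815=5.504; a1=4.152 < 5.504 ≤ a1+a2=7.617 → R2 fires; R=7 D=7 Q=2 S=2 C=6
Draw 3: a1=4.844, a2=2.970, a3=0.710, a4=3.500, a5=1.488, a0=13.512; τ=−ln(0.1060)/13.512=0.166 → t=0.399; u2·a0=0.0938·13.512=1.267 ≤ a1=4.844 → R1 fires; R=6 D=7 Q=4 S=1 C=7
Draw 4: a1=2.076, a2=3.465, a3=1.420, a4=3.000, a5=1.488, a0=11.449; τ=−ln(0.7066)/11.449=0.030 → t=0.429; u2·a0=0.0021·11.449=0.024 ≤ a1=2.076 → R1 fires; R=5 D=7 Q=6 S=0 C=8
Draw 5: a1=0.000, a2=3.960, a3=2.130, a4=2.500, a5=0.000, a0=8.590; τ=−ln(0.0551)/8.590=0.337 → t=0.767; u2·a0=0.0136·8.590=0.117; a1=0.000 < 0.117 ≤ a1+a2=3.960 → R2 fires; R=6 D=7 Q=6 S=0 C=7
Draw 6: a1=0.000, a2=3.465, a3=2.130, a4=3.000, a5=0.000, a0=8.595; τ=−ln(0.6188)/8.595=0.056 → t=0.823; u2·a0=0.2324·8.595=1.997; a1=0.000 < 1.997 ≤ a1+a2=3.465 → R2 fires; R=7 D=7 Q=6 S=0 C=6
Draw 7: a1=0.000, a2=2.970, a3=2.130, a4=3.500, a5=0.000, a0=8.600; τ=−ln(0.6494)/8.600=0.050 → t=0.873; u2·a0=0.3694·8.600=3.177; a1+a2=2.970 < 3.177 ≤ a1+…+a3=5.100 → R3 fires; R=9 D=7 Q=5 S=2 C=6
Draw 8: a1=6.228, a2=2.970, a3=1.775, a4=4.500, a5=3.720, a0=19.193; τ=−ln(0.3253)/19.193=0.059 → t=0.931; u2·a0=0.9568·19.193=18.364; a1+…+a4=15.473 < 18.364 ≤ a1+…+a5=19.193 → R5 fires; R=9 D=9 Q=4 S=1 C=7
Draw 9: a1=3.114, a2=3.465, a3=1.420, a4=4.500, a5=1.488, a0=13.987; τ=−ln(0.4720)/13.987=0.054 → t=0.985; u2·a0=0.0976·13.987=1.365 ≤ a1=3.114 → R1 fires; R=8 D=9 Q=6 S=0 C=8
Draw 10: a1=0.000, a2=3.960, a3=2.130, a4=4.000, a5=0.000, a0=10.090; τ=−ln(0.6963)/10.090=0.036 → t=1.021 > T=1.01: stop.
At T=1.01: R=8 D=9 Q=6 S=0 C=8; the largest is D.

Dominant species at T: D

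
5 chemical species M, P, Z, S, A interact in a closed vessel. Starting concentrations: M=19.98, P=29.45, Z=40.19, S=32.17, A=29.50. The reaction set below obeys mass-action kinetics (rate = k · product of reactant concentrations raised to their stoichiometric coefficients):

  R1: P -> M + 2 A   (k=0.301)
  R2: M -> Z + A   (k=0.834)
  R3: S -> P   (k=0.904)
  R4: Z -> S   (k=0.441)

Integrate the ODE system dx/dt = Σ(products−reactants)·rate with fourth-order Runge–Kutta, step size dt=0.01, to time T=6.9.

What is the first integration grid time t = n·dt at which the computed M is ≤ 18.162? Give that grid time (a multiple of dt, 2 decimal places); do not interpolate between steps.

RK4 with dt=0.01: 690 steps to T=6.9. Trajectory (selected grid times):
t=0.00: M=19.98 P=29.45 Z=40.19 S=32.17 A=29.50
t=0.29: M=18.19 P=34.68 Z=39.68 S=29.25 A=39.71
t=0.30: M=18.14 P=34.84 Z=39.65 S=29.16 A=40.07
t=0.77: M=16.75 P=41.04 Z=38.36 S=25.65 A=57.66
t=1.53: M=16.46 P=47.11 Z=36.30 S=21.91 A=88.42
t=2.30: M=17.04 P=50.18 Z=34.97 S=19.61 A=121.79
t=3.07: M=17.69 P=51.50 Z=34.37 S=18.23 A=156.56
t=3.83: M=18.16 P=51.90 Z=34.25 S=17.48 A=191.61
t=4.60: M=18.43 P=51.89 Z=34.36 S=17.11 A=227.44
t=5.37: M=18.56 P=51.73 Z=34.55 S=16.96 A=263.34
t=6.13: M=18.59 P=51.55 Z=34.72 S=16.93 A=298.74
t=6.90: M=18.58 P=51.41 Z=34.84 S=16.95 A=334.54
M(0.29)=18.190 > 18.162 but M(0.30)=18.143 ≤ 18.162, so the first grid time is t=0.30.

Threshold first reached at t = 0.30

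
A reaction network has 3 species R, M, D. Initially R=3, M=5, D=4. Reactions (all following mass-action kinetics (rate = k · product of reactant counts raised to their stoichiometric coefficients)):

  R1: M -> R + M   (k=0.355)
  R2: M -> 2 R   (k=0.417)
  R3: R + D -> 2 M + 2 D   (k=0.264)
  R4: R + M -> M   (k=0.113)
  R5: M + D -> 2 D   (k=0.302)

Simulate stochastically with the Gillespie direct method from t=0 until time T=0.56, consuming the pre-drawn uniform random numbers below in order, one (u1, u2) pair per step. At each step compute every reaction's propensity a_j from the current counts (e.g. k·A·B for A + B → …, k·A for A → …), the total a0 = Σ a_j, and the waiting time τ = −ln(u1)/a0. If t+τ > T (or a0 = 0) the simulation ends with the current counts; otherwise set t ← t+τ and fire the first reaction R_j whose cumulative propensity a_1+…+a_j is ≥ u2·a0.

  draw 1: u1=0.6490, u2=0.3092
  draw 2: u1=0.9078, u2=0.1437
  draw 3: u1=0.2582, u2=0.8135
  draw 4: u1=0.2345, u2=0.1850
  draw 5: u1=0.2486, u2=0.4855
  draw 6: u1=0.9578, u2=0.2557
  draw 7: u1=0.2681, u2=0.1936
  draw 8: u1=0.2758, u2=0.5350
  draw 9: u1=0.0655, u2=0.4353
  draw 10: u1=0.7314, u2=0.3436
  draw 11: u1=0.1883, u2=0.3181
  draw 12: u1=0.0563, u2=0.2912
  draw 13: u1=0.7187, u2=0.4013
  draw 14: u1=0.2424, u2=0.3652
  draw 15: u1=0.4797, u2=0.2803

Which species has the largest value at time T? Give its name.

Dominant species at T: D

t=0.000: R=3 M=5 D=4
Draw 1: a1=1.775, a2=2.085, a3=3.168, a4=1.695, a5=6.040, a0=14.763; τ=−ln(0.6490)/14.763=0.029 → t=0.029; u2·a0=0.3092·14.763=4.565; a1+a2=3.860 < 4.565 ≤ a1+…+a3=7.028 → R3 fires; R=2 M=7 D=5
Draw 2: a1=2.485, a2=2.919, a3=2.640, a4=1.582, a5=10.570, a0=20.196; τ=−ln(0.9078)/20.196=0.005 → t=0.034; u2·a0=0.1437·20.196=2.902; a1=2.485 < 2.902 ≤ a1+a2=5.404 → R2 fires; R=4 M=6 D=5
Draw 3: a1=2.130, a2=2.502, a3=5.280, a4=2.712, a5=9.060, a0=21.684; τ=−ln(0.2582)/21.684=0.062 → t=0.097; u2·a0=0.8135·21.684=17.640; a1+…+a4=12.624 < 17.640 ≤ a1+…+a5=21.684 → R5 fires; R=4 M=5 D=6
Draw 4: a1=1.775, a2=2.085, a3=6.336, a4=2.260, a5=9.060, a0=21.516; τ=−ln(0.2345)/21.516=0.067 → t=0.164; u2·a0=0.1850·21.516=3.980; a1+a2=3.860 < 3.980 ≤ a1+…+a3=10.196 → R3 fires; R=3 M=7 D=7
Draw 5: a1=2.485, a2=2.919, a3=5.544, a4=2.373, a5=14.798, a0=28.119; τ=−ln(0.2486)/28.119=0.050 → t=0.213; u2·a0=0.4855·28.119=13.652; a1+…+a4=13.321 < 13.652 ≤ a1+…+a5=28.119 → R5 fires; R=3 M=6 D=8
Draw 6: a1=2.130, a2=2.502, a3=6.336, a4=2.034, a5=14.496, a0=27.498; τ=−ln(0.9578)/27.498=0.002 → t=0.215; u2·a0=0.2557·27.498=7.031; a1+a2=4.632 < 7.031 ≤ a1+…+a3=10.968 → R3 fires; R=2 M=8 D=9
Draw 7: a1=2.840, a2=3.336, a3=4.752, a4=1.808, a5=21.744, a0=34.480; τ=−ln(0.2681)/34.480=0.038 → t=0.253; u2·a0=0.1936·34.480=6.675; a1+a2=6.176 < 6.675 ≤ a1+…+a3=10.928 → R3 fires; R=1 M=10 D=10
Draw 8: a1=3.550, a2=4.170, a3=2.640, a4=1.130, a5=30.200, a0=41.690; τ=−ln(0.2758)/41.690=0.031 → t=0.284; u2·a0=0.5350·41.690=22.304; a1+…+a4=11.490 < 22.304 ≤ a1+…+a5=41.690 → R5 fires; R=1 M=9 D=11
Draw 9: a1=3.195, a2=3.753, a3=2.904, a4=1.017, a5=29.898, a0=40.767; τ=−ln(0.0655)/40.767=0.067 → t=0.351; u2·a0=0.4353·40.767=17.746; a1+…+a4=10.869 < 17.746 ≤ a1+…+a5=40.767 → R5 fires; R=1 M=8 D=12
Draw 10: a1=2.840, a2=3.336, a3=3.168, a4=0.904, a5=28.992, a0=39.240; τ=−ln(0.7314)/39.240=0.008 → t=0.359; u2·a0=0.3436·39.240=13.483; a1+…+a4=10.248 < 13.483 ≤ a1+…+a5=39.240 → R5 fires; R=1 M=7 D=13
Draw 11: a1=2.485, a2=2.919, a3=3.432, a4=0.791, a5=27.482, a0=37.109; τ=−ln(0.1883)/37.109=0.045 → t=0.404; u2·a0=0.3181·37.109=11.804; a1+…+a4=9.627 < 11.804 ≤ a1+…+a5=37.109 → R5 fires; R=1 M=6 D=14
Draw 12: a1=2.130, a2=2.502, a3=3.696, a4=0.678, a5=25.368, a0=34.374; τ=−ln(0.0563)/34.374=0.084 → t=0.488; u2·a0=0.2912·34.374=10.010; a1+…+a4=9.006 < 10.010 ≤ a1+…+a5=34.374 → R5 fires; R=1 M=5 D=15
Draw 13: a1=1.775, a2=2.085, a3=3.960, a4=0.565, a5=22.650, a0=31.035; τ=−ln(0.7187)/31.035=0.011 → t=0.498; u2·a0=0.4013·31.035=12.454; a1+…+a4=8.385 < 12.454 ≤ a1+…+a5=31.035 → R5 fires; R=1 M=4 D=16
Draw 14: a1=1.420, a2=1.668, a3=4.224, a4=0.452, a5=19.328, a0=27.092; τ=−ln(0.2424)/27.092=0.052 → t=0.551; u2·a0=0.3652·27.092=9.894; a1+…+a4=7.764 < 9.894 ≤ a1+…+a5=27.092 → R5 fires; R=1 M=3 D=17
Draw 15: a1=1.065, a2=1.251, a3=4.488, a4=0.339, a5=15.402, a0=22.545; τ=−ln(0.4797)/22.545=0.033 → t=0.583 > T=0.56: stop.
At T=0.56: R=1 M=3 D=17; the largest is D.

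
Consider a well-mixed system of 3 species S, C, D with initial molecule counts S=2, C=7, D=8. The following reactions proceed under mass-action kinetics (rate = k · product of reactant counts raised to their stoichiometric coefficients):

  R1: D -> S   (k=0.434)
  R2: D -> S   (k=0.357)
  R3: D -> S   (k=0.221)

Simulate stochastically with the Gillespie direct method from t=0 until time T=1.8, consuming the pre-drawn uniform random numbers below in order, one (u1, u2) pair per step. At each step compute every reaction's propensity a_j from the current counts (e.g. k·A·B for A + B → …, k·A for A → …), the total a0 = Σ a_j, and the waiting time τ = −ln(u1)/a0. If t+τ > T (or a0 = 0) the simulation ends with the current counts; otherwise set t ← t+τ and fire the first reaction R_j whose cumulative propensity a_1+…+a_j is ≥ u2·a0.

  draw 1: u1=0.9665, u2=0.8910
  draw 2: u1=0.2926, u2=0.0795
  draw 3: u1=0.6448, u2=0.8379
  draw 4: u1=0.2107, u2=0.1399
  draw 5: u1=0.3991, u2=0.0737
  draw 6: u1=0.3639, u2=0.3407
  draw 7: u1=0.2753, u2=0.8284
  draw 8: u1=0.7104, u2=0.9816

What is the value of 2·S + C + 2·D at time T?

Value at T = 27

Check how each reaction changes W = 2·S + C + 2·D (weight of products minus weight of reactants):
R1: D -> S: (2·1) − (2·1) = 2 − 2 = 0
R2: D -> S: (2·1) − (2·1) = 2 − 2 = 0
R3: D -> S: (2·1) − (2·1) = 2 − 2 = 0
Every reaction leaves W unchanged, so W is conserved and no simulation is needed: W(T) = W(0) = 2·2 + 7 + 2·8 = 27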